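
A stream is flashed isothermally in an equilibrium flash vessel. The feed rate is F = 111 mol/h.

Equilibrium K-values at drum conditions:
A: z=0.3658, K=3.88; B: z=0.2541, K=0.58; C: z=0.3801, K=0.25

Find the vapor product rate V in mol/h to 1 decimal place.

V = 40.1 mol/h

Iterate (Newton) starting at ψ = 0.66:
  ψ = 0.6600: g = -0.34898, g' = -1.2847 → ψ = 0.3884
  ψ = 0.3884: g = -0.03247, g' = -1.1657 → ψ = 0.3605
  ψ = 0.3605: g = 0.00038, g' = -1.1942 → ψ = 0.3608
Converged at ψ = 0.3608.
Then V = ψ·F = 0.3608·111 = 40.1 mol/h and L = F − V = 70.9 mol/h.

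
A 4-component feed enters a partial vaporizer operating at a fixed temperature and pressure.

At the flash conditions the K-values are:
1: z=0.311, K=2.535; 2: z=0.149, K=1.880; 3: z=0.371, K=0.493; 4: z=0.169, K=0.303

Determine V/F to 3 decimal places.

Material balance + equilibrium reduce to Σ zᵢ(Kᵢ−1)/(1+V/F(Kᵢ−1)) = 0.
g(0) = ΣzᵢKᵢ − 1 = 0.303 and g(1) = 1 − Σzᵢ/Kᵢ = -0.512, so a root lies in (0, 1).
Newton–Raphson from V/F = 0.5:
  V/F = 0.500: g = -0.0716, g' = -0.655 → V/F = 0.391
  V/F = 0.391: g = -0.0004, g' = -0.654 → V/F = 0.390
Converged at V/F = 0.390.

V/F = 0.390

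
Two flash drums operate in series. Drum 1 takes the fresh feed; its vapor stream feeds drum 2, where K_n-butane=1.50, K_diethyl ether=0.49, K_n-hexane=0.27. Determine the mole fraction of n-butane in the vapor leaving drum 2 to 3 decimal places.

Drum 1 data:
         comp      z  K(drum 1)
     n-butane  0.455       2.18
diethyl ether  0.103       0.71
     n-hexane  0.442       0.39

y_n-butane (drum 2) = 0.862

Drum 1:
Newton iteration, ψ₁⁰ = 0.3:
  ψ₁ = 0.300: g = 0.0338, g' = -0.602 → ψ₁ = 0.356
  ψ₁ = 0.356: g = 0.0003, g' = -0.593 → ψ₁ = 0.357
Converged at ψ₁ = 0.357.
Drum-1 compositions:
  n-butane: x = 0.320, y = 0.698
  diethyl ether: x = 0.115, y = 0.082
  n-hexane: x = 0.565, y = 0.220
Drum-2 feed = drum-1 vapor: z₂ = (0.6981, 0.0816, 0.2203).
Drum 2:
Material balance + equilibrium reduce to Σ zᵢ(Kᵢ−1)/(1+ψ₂(Kᵢ−1)) = 0.
Feasibility: ΣzᵢKᵢ = 1.147, Σzᵢ/Kᵢ = 1.448 — both > 1, two phases present.
Iterate (Newton) starting at ψ₂ = 0.38:
  ψ₂ = 0.380: g = 0.0192, g' = -0.381 → ψ₂ = 0.430
  ψ₂ = 0.430: g = -0.0005, g' = -0.403 → ψ₂ = 0.429
Converged at ψ₂ = 0.429.
  n-butane: x = 0.575, y = 0.862
  diethyl ether: x = 0.104, y = 0.051
  n-hexane: x = 0.321, y = 0.087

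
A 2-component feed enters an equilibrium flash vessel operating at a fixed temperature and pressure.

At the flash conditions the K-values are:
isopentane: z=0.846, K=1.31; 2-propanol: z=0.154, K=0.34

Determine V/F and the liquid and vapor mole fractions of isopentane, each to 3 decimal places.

Binary case is linear: z₁(K₁−1)(1+V/F(K₂−1)) + z₂(K₂−1)(1+V/F(K₁−1)) = 0
⇒ V/F = [z₁(K₁−1)+z₂(K₂−1)] / [−(K₁−1)(K₂−1)] = 0.1606/0.2046 = 0.785
Compositions from xᵢ = zᵢ/(1+V/F(Kᵢ−1)), yᵢ = Kᵢxᵢ:
  isopentane: x = 0.680, y = 0.891
  2-propanol: x = 0.320, y = 0.109

V/F = 0.785, x_isopentane = 0.680, y_isopentane = 0.891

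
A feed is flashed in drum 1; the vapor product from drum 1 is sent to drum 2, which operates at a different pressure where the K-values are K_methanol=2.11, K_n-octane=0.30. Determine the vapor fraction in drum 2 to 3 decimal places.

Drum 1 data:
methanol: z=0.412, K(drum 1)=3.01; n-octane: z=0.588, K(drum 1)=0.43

Drum 1:
Material balance + equilibrium reduce to Σ zᵢ(Kᵢ−1)/(1+ψ₁(Kᵢ−1)) = 0.
Feasibility: ΣzᵢKᵢ = 1.493, Σzᵢ/Kᵢ = 1.504 — both > 1, two phases present.
Iterate (Newton) starting at ψ₁ = 0.63:
  ψ₁ = 0.630: g = -0.1575, g' = -0.789 → ψ₁ = 0.430
Converged at ψ₁ = 0.430.
Drum-1 compositions:
  methanol: x = 0.221, y = 0.665
  n-octane: x = 0.779, y = 0.335
Drum-2 feed = drum-1 vapor: z₂ = (0.6650, 0.3350).
Drum 2:
Rachford–Rice: g(ψ₂) = Σ zᵢ(Kᵢ−1)/(1+ψ₂(Kᵢ−1)) = 0.
Feasibility: ΣzᵢKᵢ = 1.504, Σzᵢ/Kᵢ = 1.432 — both > 1, two phases present.
Newton iteration, ψ₂⁰ = 0.5:
  ψ₂ = 0.500: g = 0.1139, g' = -0.727 → ψ₂ = 0.657
  ψ₂ = 0.657: g = -0.0070, g' = -0.836 → ψ₂ = 0.648
Converged at ψ₂ = 0.648.
  methanol: x = 0.387, y = 0.816
  n-octane: x = 0.613, y = 0.184

V/F (drum 2) = 0.648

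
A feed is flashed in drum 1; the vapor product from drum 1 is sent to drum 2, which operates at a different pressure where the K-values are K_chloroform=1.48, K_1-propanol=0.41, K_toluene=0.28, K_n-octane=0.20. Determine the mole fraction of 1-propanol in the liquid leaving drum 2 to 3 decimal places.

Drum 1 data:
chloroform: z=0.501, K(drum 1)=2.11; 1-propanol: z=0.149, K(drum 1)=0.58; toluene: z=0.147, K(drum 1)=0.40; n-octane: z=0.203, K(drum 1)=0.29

x_1-propanol (drum 2) = 0.148

Drum 1:
Material balance + equilibrium reduce to Σ zᵢ(Kᵢ−1)/(1+ψ₁(Kᵢ−1)) = 0.
g(0) = ΣzᵢKᵢ − 1 = 0.261 and g(1) = 1 − Σzᵢ/Kᵢ = -0.562, so a root lies in (0, 1).
Iterate (Newton) starting at ψ₁ = 0.61:
  ψ₁ = 0.610: g = -0.1459, g' = -0.717 → ψ₁ = 0.407
  ψ₁ = 0.407: g = -0.0115, g' = -0.626 → ψ₁ = 0.388
Converged at ψ₁ = 0.388.
Drum-1 compositions:
  chloroform: x = 0.350, y = 0.739
  1-propanol: x = 0.178, y = 0.103
  toluene: x = 0.192, y = 0.077
  n-octane: x = 0.280, y = 0.081
Drum-2 feed = drum-1 vapor: z₂ = (0.7388, 0.1032, 0.0766, 0.0813).
Drum 2:
Newton–Raphson from ψ₂ = 0.53:
  ψ₂ = 0.530: g = -0.0080, g' = -0.445 → ψ₂ = 0.512
Converged at ψ₂ = 0.512.
  chloroform: x = 0.593, y = 0.878
  1-propanol: x = 0.148, y = 0.061
  toluene: x = 0.121, y = 0.034
  n-octane: x = 0.138, y = 0.028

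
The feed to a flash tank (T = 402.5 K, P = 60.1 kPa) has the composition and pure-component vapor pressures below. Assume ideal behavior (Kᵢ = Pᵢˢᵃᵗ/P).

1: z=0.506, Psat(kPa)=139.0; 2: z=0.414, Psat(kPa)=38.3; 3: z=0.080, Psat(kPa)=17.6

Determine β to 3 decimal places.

Raoult's law: Kᵢ = Pᵢˢᵃᵗ/P = Pᵢˢᵃᵗ/60.1.
  K_1 = 139.0/60.1 = 2.31281, K_2 = 38.3/60.1 = 0.63727, K_3 = 17.6/60.1 = 0.29285
Rachford–Rice: g(β) = Σ zᵢ(Kᵢ−1)/(1+β(Kᵢ−1)) = 0.
Feasibility: ΣzᵢKᵢ = 1.458, Σzᵢ/Kᵢ = 1.142 — both > 1, two phases present.
Iterate (Newton) starting at β = 0.5:
  β = 0.500: g = 0.1301, g' = -0.495 → β = 0.763
  β = 0.763: g = 0.0014, g' = -0.510 → β = 0.766
Converged at β = 0.766.

β = 0.766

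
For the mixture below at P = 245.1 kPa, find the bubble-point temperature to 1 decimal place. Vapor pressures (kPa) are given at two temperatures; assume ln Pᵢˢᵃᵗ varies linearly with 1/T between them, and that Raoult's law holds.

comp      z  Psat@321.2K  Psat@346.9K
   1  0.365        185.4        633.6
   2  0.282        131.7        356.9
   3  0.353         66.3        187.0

Bubble-point temperature: ΣzᵢPᵢˢᵃᵗ(T) = P. Interpolate ln Pᵢˢᵃᵗ = aᵢ + bᵢ/T.
  T = 321.2 K: ΣzᵢPᵢˢᵃᵗ = 128.21 kPa
  T = 346.9 K: ΣzᵢPᵢˢᵃᵗ = 397.92 kPa
  T = 334.0 K: ΣzᵢPᵢˢᵃᵗ = 230.00 kPa
  T = 340.4 K: ΣzᵢPᵢˢᵃᵗ = 303.36 kPa
  T = 337.2 K: ΣzᵢPᵢˢᵃᵗ = 264.47 kPa
  T = 335.6 K: ΣzᵢPᵢˢᵃᵗ = 246.71 kPa
Interpolating between 334.0 K and 335.6 K gives T ≈ 335.4 K.

T = 335.4 K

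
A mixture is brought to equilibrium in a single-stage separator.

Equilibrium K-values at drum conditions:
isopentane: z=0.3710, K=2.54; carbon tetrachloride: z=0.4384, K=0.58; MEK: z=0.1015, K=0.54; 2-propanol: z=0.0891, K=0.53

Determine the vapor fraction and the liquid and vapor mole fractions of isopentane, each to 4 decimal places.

ψ = 0.4468, x_isopentane = 0.2198, y_isopentane = 0.5582

Let ψ = V/F and solve Σ zᵢ(Kᵢ−1)/(1+ψ(Kᵢ−1)) = 0.
Feasibility: ΣzᵢKᵢ = 1.2986, Σzᵢ/Kᵢ = 1.2580 — both > 1, two phases present.
Iterate (Newton) starting at ψ = 0.5:
  ψ = 0.5000: g = -0.02566, g' = -0.4746 → ψ = 0.4459
  ψ = 0.4459: g = 0.00044, g' = -0.4918 → ψ = 0.4468
Converged at ψ = 0.4468.
Compositions from xᵢ = zᵢ/(1+ψ(Kᵢ−1)), yᵢ = Kᵢxᵢ:
  isopentane: x = 0.2198, y = 0.5582
  carbon tetrachloride: x = 0.5397, y = 0.3130
  MEK: x = 0.1278, y = 0.0690
  2-propanol: x = 0.1128, y = 0.0598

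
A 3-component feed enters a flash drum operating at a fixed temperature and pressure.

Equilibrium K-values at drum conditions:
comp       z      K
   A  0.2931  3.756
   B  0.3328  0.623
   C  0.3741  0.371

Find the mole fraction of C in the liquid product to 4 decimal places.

x_C = 0.4652

Let ψ = V/F and solve Σ zᵢ(Kᵢ−1)/(1+ψ(Kᵢ−1)) = 0.
Check two-phase: ΣzᵢKᵢ = 1.4470 > 1 and Σzᵢ/Kᵢ = 1.6206 > 1, so g(0) = 0.4470 > 0 and g(1) = -0.6206 < 0.
Iterate (Newton) starting at ψ = 0.5:
  ψ = 0.5000: g = -0.15819, g' = -0.7805 → ψ = 0.2973
  ψ = 0.2973: g = 0.01323, g' = -0.9565 → ψ = 0.3112
  ψ = 0.3112: g = 0.00015, g' = -0.9347 → ψ = 0.3113
Converged at ψ = 0.3113.
Compositions from xᵢ = zᵢ/(1+ψ(Kᵢ−1)), yᵢ = Kᵢxᵢ:
  A: x = 0.1577, y = 0.5925
  B: x = 0.3771, y = 0.2349
  C: x = 0.4652, y = 0.1726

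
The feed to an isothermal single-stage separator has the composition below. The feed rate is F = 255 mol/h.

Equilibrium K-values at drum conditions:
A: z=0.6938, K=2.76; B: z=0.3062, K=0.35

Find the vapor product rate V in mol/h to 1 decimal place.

Material balance + equilibrium reduce to Σ zᵢ(Kᵢ−1)/(1+β(Kᵢ−1)) = 0.
Feasibility: ΣzᵢKᵢ = 2.0221, Σzᵢ/Kᵢ = 1.1262 — both > 1, two phases present.
Binary case is linear: z₁(K₁−1)(1+β(K₂−1)) + z₂(K₂−1)(1+β(K₁−1)) = 0
⇒ β = [z₁(K₁−1)+z₂(K₂−1)] / [−(K₁−1)(K₂−1)] = 1.02206/1.14400 = 0.8934
Then V = β·F = 0.8934·255 = 227.8 mol/h and L = F − V = 27.2 mol/h.

V = 227.8 mol/h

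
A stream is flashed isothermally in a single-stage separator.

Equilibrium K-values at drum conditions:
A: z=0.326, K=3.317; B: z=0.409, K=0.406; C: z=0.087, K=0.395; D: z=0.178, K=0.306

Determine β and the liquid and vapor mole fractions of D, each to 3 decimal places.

Newton iteration, β⁰ = 0.5:
  β = 0.500: g = -0.2603, g' = -0.934 → β = 0.221
  β = 0.221: g = 0.0128, g' = -1.118 → β = 0.233
Converged at β = 0.233.
Compositions from xᵢ = zᵢ/(1+β(Kᵢ−1)), yᵢ = Kᵢxᵢ:
  A: x = 0.212, y = 0.702
  B: x = 0.475, y = 0.193
  C: x = 0.101, y = 0.040
  D: x = 0.212, y = 0.065

β = 0.233, x_D = 0.212, y_D = 0.065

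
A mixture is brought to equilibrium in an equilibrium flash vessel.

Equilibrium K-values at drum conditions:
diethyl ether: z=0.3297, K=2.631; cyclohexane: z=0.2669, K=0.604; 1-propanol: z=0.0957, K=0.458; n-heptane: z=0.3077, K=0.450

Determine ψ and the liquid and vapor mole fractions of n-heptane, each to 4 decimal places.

Rachford–Rice: g(ψ) = Σ zᵢ(Kᵢ−1)/(1+ψ(Kᵢ−1)) = 0.
g(0) = ΣzᵢKᵢ − 1 = 0.2109 and g(1) = 1 − Σzᵢ/Kᵢ = -0.4599, so a root lies in (0, 1).
Newton iteration, ψ⁰ = 0.52:
  ψ = 0.5200: g = -0.15138, g' = -0.5602 → ψ = 0.2498
  ψ = 0.2498: g = 0.00860, g' = -0.6570 → ψ = 0.2629
  ψ = 0.2629: g = 0.00006, g' = -0.6472 → ψ = 0.2630
Converged at ψ = 0.2630.
Compositions from xᵢ = zᵢ/(1+ψ(Kᵢ−1)), yᵢ = Kᵢxᵢ:
  diethyl ether: x = 0.2307, y = 0.6071
  cyclohexane: x = 0.2979, y = 0.1799
  1-propanol: x = 0.1116, y = 0.0511
  n-heptane: x = 0.3597, y = 0.1619

ψ = 0.2630, x_n-heptane = 0.3597, y_n-heptane = 0.1619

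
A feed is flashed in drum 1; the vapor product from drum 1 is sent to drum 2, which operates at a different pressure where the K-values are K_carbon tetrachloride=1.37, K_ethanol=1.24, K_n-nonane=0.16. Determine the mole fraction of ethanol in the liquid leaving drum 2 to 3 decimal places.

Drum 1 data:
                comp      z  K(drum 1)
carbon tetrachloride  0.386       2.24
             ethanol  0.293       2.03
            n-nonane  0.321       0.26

x_ethanol (drum 2) = 0.321

Drum 1:
Material balance + equilibrium reduce to Σ zᵢ(Kᵢ−1)/(1+ψ₁(Kᵢ−1)) = 0.
Feasibility: ΣzᵢKᵢ = 1.543, Σzᵢ/Kᵢ = 1.551 — both > 1, two phases present.
Iterate (Newton) starting at ψ₁ = 0.39:
  ψ₁ = 0.390: g = 0.2040, g' = -0.775 → ψ₁ = 0.653
  ψ₁ = 0.653: g = -0.0149, g' = -0.951 → ψ₁ = 0.637
Converged at ψ₁ = 0.637.
Drum-1 compositions:
  carbon tetrachloride: x = 0.216, y = 0.483
  ethanol: x = 0.177, y = 0.359
  n-nonane: x = 0.608, y = 0.158
Drum-2 feed = drum-1 vapor: z₂ = (0.4830, 0.3591, 0.1580).
Drum 2:
Material balance + equilibrium reduce to Σ zᵢ(Kᵢ−1)/(1+ψ₂(Kᵢ−1)) = 0.
Check two-phase: ΣzᵢKᵢ = 1.132 > 1 and Σzᵢ/Kᵢ = 1.629 > 1, so g(0) = 0.132 > 0 and g(1) = -0.629 < 0.
Newton iteration, ψ₂⁰ = 0.5:
  ψ₂ = 0.500: g = -0.0010, g' = -0.395 → ψ₂ = 0.497
Converged at ψ₂ = 0.497.
  carbon tetrachloride: x = 0.408, y = 0.559
  ethanol: x = 0.321, y = 0.398
  n-nonane: x = 0.271, y = 0.043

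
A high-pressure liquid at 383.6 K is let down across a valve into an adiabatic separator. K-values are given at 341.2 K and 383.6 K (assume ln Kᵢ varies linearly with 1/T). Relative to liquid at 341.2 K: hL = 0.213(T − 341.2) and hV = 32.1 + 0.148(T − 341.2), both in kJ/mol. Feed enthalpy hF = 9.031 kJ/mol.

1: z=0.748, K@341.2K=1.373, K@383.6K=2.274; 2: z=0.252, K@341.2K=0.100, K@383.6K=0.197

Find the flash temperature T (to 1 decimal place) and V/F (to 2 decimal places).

Adiabatic flash: solve Rachford–Rice at each trial T, then check hF = ψ·hV(T) + (1−ψ)·hL(T).
  T = 341.2 K: K = (1.373, 0.100), RR gives ψ = 0.156, H_out = 4.992 kJ/mol
  T = 383.6 K: K = (2.274, 0.197), RR gives ψ = 0.734, H_out = 30.561 kJ/mol
  T = 362.4 K: K = (1.793, 0.143), RR gives ψ = 0.555, H_out = 21.576 kJ/mol
  T = 351.8 K: K = (1.575, 0.120), RR gives ψ = 0.412, H_out = 15.211 kJ/mol
  T = 346.5 K: K = (1.472, 0.110), RR gives ψ = 0.307, H_out = 10.869 kJ/mol
  T = 343.9 K: K = (1.423, 0.105), RR gives ψ = 0.240, H_out = 8.240 kJ/mol
  T = 345.2 K: K = (1.448, 0.107), RR gives ψ = 0.275, H_out = 9.606 kJ/mol
  T = 344.5 K: K = (1.434, 0.106), RR gives ψ = 0.257, H_out = 8.884 kJ/mol
Linear interpolation between T = 344.5 (H_out = 8.884) and T = 345.2 (H_out = 9.606) on hF = 9.031 gives T ≈ 344.6 K, at which ψ = 0.26.

T = 344.6 K, V/F = 0.26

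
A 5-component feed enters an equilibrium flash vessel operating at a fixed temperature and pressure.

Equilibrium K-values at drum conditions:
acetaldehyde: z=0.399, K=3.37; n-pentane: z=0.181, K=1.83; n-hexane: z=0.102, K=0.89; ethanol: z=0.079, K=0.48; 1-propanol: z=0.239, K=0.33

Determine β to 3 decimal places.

Rachford–Rice: g(β) = Σ zᵢ(Kᵢ−1)/(1+β(Kᵢ−1)) = 0.
Check two-phase: ΣzᵢKᵢ = 1.883 > 1 and Σzᵢ/Kᵢ = 1.221 > 1, so g(0) = 0.883 > 0 and g(1) = -0.221 < 0.
Newton–Raphson from β = 0.5:
  β = 0.500: g = 0.2308, g' = -0.815 → β = 0.783
  β = 0.783: g = 0.0036, g' = -0.858 → β = 0.787
Converged at β = 0.787.

β = 0.787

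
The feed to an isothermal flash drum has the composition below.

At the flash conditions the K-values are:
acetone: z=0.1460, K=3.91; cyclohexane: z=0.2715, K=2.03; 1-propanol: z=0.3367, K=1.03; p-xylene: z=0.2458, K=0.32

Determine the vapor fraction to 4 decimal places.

Rachford–Rice: g(ψ) = Σ zᵢ(Kᵢ−1)/(1+ψ(Kᵢ−1)) = 0.
g(0) = ΣzᵢKᵢ − 1 = 0.5475 and g(1) = 1 − Σzᵢ/Kᵢ = -0.2661, so a root lies in (0, 1).
Iterate (Newton) starting at ψ = 0.55:
  ψ = 0.5500: g = 0.08483, g' = -0.5905 → ψ = 0.6936
  ψ = 0.6936: g = -0.00261, g' = -0.6412 → ψ = 0.6896
Converged at ψ = 0.6896.

ψ = 0.6896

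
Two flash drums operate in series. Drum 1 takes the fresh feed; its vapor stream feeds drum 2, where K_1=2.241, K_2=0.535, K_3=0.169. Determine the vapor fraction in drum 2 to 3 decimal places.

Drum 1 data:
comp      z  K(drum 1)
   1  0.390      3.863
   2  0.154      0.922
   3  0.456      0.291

Drum 1:
Newton–Raphson from ψ₁ = 0.5:
  ψ₁ = 0.500: g = -0.0541, g' = -1.092 → ψ₁ = 0.450
  ψ₁ = 0.450: g = 0.0003, g' = -1.106 → ψ₁ = 0.451
Converged at ψ₁ = 0.451.
Drum-1 compositions:
  1: x = 0.170, y = 0.658
  2: x = 0.160, y = 0.147
  3: x = 0.670, y = 0.195
Drum-2 feed = drum-1 vapor: z₂ = (0.6578, 0.1472, 0.1950).
Drum 2:
Material balance + equilibrium reduce to Σ zᵢ(Kᵢ−1)/(1+ψ₂(Kᵢ−1)) = 0.
Check two-phase: ΣzᵢKᵢ = 1.586 > 1 and Σzᵢ/Kᵢ = 1.722 > 1, so g(0) = 0.586 > 0 and g(1) = -0.722 < 0.
Newton iteration, ψ₂⁰ = 0.68:
  ψ₂ = 0.680: g = -0.0299, g' = -1.078 → ψ₂ = 0.652
  ψ₂ = 0.652: g = -0.0009, g' = -1.017 → ψ₂ = 0.651
Converged at ψ₂ = 0.651.
  1: x = 0.364, y = 0.815
  2: x = 0.211, y = 0.113
  3: x = 0.425, y = 0.072

V/F (drum 2) = 0.651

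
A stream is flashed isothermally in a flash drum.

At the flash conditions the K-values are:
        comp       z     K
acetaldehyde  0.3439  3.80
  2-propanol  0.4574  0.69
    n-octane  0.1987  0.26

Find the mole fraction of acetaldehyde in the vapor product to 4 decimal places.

y_acetaldehyde = 0.5445

Material balance + equilibrium reduce to Σ zᵢ(Kᵢ−1)/(1+ψ(Kᵢ−1)) = 0.
g(0) = ΣzᵢKᵢ − 1 = 0.6741 and g(1) = 1 − Σzᵢ/Kᵢ = -0.5176, so a root lies in (0, 1).
Newton–Raphson from ψ = 0.46:
  ψ = 0.4600: g = 0.03256, g' = -0.8249 → ψ = 0.4995
  ψ = 0.4995: g = 0.00045, g' = -0.8040 → ψ = 0.5000
Converged at ψ = 0.5000.
Compositions from xᵢ = zᵢ/(1+ψ(Kᵢ−1)), yᵢ = Kᵢxᵢ:
  acetaldehyde: x = 0.1433, y = 0.5445
  2-propanol: x = 0.5413, y = 0.3735
  n-octane: x = 0.3154, y = 0.0820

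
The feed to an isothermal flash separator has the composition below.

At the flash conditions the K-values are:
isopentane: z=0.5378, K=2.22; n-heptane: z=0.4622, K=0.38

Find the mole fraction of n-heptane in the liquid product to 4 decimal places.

Rachford–Rice: g(V/F) = Σ zᵢ(Kᵢ−1)/(1+V/F(Kᵢ−1)) = 0.
g(0) = ΣzᵢKᵢ − 1 = 0.3696 and g(1) = 1 − Σzᵢ/Kᵢ = -0.4586, so a root lies in (0, 1).
Iterate (Newton) starting at V/F = 0.5:
  V/F = 0.5000: g = -0.00778, g' = -0.6820 → V/F = 0.4886
Converged at V/F = 0.4886.
Compositions from xᵢ = zᵢ/(1+V/F(Kᵢ−1)), yᵢ = Kᵢxᵢ:
  isopentane: x = 0.3370, y = 0.7480
  n-heptane: x = 0.6630, y = 0.2520

x_n-heptane = 0.6630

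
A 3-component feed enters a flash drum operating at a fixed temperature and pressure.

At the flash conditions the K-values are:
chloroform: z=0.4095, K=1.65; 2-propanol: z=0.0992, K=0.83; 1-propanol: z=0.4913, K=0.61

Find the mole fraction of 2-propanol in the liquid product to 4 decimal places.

x_2-propanol = 0.1035

Newton iteration, V/F⁰ = 0.5:
  V/F = 0.5000: g = -0.05556, g' = -0.2173 → V/F = 0.2443
  V/F = 0.2443: g = 0.00032, g' = -0.2233 → V/F = 0.2457
Converged at V/F = 0.2457.
Compositions from xᵢ = zᵢ/(1+V/F(Kᵢ−1)), yᵢ = Kᵢxᵢ:
  chloroform: x = 0.3531, y = 0.5826
  2-propanol: x = 0.1035, y = 0.0859
  1-propanol: x = 0.5434, y = 0.3315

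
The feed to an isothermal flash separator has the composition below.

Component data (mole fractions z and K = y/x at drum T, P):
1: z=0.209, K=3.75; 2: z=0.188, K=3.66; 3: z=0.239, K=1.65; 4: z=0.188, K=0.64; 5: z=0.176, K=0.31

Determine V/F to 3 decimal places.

V/F = 0.889

Material balance + equilibrium reduce to Σ zᵢ(Kᵢ−1)/(1+V/F(Kᵢ−1)) = 0.
Check two-phase: ΣzᵢKᵢ = 2.041 > 1 and Σzᵢ/Kᵢ = 1.113 > 1, so g(0) = 1.041 > 0 and g(1) = -0.113 < 0.
Newton iteration, V/F⁰ = 0.5:
  V/F = 0.500: g = 0.3059, g' = -0.814 → V/F = 0.876
  V/F = 0.876: g = 0.0122, g' = -0.884 → V/F = 0.889
Converged at V/F = 0.889.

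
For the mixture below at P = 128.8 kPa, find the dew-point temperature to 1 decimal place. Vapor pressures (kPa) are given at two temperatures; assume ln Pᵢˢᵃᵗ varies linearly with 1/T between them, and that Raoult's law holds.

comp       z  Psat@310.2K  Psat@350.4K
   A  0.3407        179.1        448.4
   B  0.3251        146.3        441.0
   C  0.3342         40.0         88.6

T = 331.0 K

Dew-point temperature: Σzᵢ·P/Pᵢˢᵃᵗ(T) = 1. Interpolate ln Pᵢˢᵃᵗ = aᵢ + bᵢ/T.
  T = 310.2 K: ΣzᵢP/Pᵢˢᵃᵗ = 1.6074
  T = 350.4 K: ΣzᵢP/Pᵢˢᵃᵗ = 0.6786
  T = 330.3 K: ΣzᵢP/Pᵢˢᵃᵗ = 1.0158
  T = 340.4 K: ΣzᵢP/Pᵢˢᵃᵗ = 0.8242
  T = 335.4 K: ΣzᵢP/Pᵢˢᵃᵗ = 0.9125
  T = 332.9 K: ΣzᵢP/Pᵢˢᵃᵗ = 0.9613
  T = 331.6 K: ΣzᵢP/Pᵢˢᵃᵗ = 0.9881
Interpolating between 330.3 K and 331.6 K gives T ≈ 331.0 K.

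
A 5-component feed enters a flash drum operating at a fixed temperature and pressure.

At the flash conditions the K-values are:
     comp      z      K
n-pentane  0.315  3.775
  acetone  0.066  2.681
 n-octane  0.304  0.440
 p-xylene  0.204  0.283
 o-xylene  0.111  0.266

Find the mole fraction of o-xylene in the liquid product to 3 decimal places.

Rachford–Rice: g(V/F) = Σ zᵢ(Kᵢ−1)/(1+V/F(Kᵢ−1)) = 0.
Feasibility: ΣzᵢKᵢ = 1.587, Σzᵢ/Kᵢ = 1.937 — both > 1, two phases present.
Newton iteration, V/F⁰ = 0.63:
  V/F = 0.630: g = -0.3094, g' = -1.149 → V/F = 0.361
  V/F = 0.361: g = -0.0154, g' = -1.129 → V/F = 0.347
Converged at V/F = 0.347.
Compositions from xᵢ = zᵢ/(1+V/F(Kᵢ−1)), yᵢ = Kᵢxᵢ:
  n-pentane: x = 0.160, y = 0.606
  acetone: x = 0.042, y = 0.112
  n-octane: x = 0.377, y = 0.166
  p-xylene: x = 0.272, y = 0.077
  o-xylene: x = 0.149, y = 0.040

x_o-xylene = 0.149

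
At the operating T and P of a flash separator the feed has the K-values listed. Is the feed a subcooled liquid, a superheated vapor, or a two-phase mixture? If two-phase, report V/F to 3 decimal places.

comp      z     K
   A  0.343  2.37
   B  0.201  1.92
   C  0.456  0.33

two-phase, V/F = 0.429

ΣzᵢKᵢ = 1.349; Σzᵢ/Kᵢ = 1.631.
Both exceed 1, so a two-phase solution exists.
Let ψ = V/F and solve Σ zᵢ(Kᵢ−1)/(1+ψ(Kᵢ−1)) = 0.
Newton–Raphson from ψ = 0.5:
  ψ = 0.500: g = -0.0539, g' = -0.769 → ψ = 0.430
  ψ = 0.430: g = -0.0009, g' = -0.746 → ψ = 0.429
Converged at ψ = 0.429.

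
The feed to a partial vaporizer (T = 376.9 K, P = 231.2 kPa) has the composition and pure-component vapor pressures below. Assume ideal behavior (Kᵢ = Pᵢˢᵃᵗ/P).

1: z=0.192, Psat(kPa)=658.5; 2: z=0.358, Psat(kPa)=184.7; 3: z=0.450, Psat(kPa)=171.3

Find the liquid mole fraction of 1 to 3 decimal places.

x_1 = 0.112

Raoult's law: Kᵢ = Pᵢˢᵃᵗ/P = Pᵢˢᵃᵗ/231.2.
  K_1 = 658.5/231.2 = 2.84818, K_2 = 184.7/231.2 = 0.79888, K_3 = 171.3/231.2 = 0.74092
Material balance + equilibrium reduce to Σ zᵢ(Kᵢ−1)/(1+ψ(Kᵢ−1)) = 0.
Check two-phase: ΣzᵢKᵢ = 1.166 > 1 and Σzᵢ/Kᵢ = 1.123 > 1, so g(0) = 0.166 > 0 and g(1) = -0.123 < 0.
Newton–Raphson from ψ = 0.53:
  ψ = 0.530: g = -0.0365, g' = -0.226 → ψ = 0.369
  ψ = 0.369: g = 0.0044, g' = -0.286 → ψ = 0.384
Converged at ψ = 0.384.
Compositions from xᵢ = zᵢ/(1+ψ(Kᵢ−1)), yᵢ = Kᵢxᵢ:
  1: x = 0.112, y = 0.320
  2: x = 0.388, y = 0.310
  3: x = 0.500, y = 0.370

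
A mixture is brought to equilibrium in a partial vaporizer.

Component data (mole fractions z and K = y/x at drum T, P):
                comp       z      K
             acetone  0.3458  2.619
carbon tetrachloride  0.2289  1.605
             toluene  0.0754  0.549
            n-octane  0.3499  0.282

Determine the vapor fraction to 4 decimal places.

Let ψ = V/F and solve Σ zᵢ(Kᵢ−1)/(1+ψ(Kᵢ−1)) = 0.
Check two-phase: ΣzᵢKᵢ = 1.4131 > 1 and Σzᵢ/Kᵢ = 1.6528 > 1, so g(0) = 0.4131 > 0 and g(1) = -0.6528 < 0.
Newton–Raphson from ψ = 0.58:
  ψ = 0.5800: g = -0.08532, g' = -0.8448 → ψ = 0.4790
  ψ = 0.4790: g = -0.00362, g' = -0.7819 → ψ = 0.4744
Converged at ψ = 0.4744.

ψ = 0.4744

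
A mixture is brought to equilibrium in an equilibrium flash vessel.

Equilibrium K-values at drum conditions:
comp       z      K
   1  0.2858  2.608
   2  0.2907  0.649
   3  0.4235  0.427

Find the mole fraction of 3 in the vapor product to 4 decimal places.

y_3 = 0.1973

Rachford–Rice: g(V/F) = Σ zᵢ(Kᵢ−1)/(1+V/F(Kᵢ−1)) = 0.
Feasibility: ΣzᵢKᵢ = 1.1149, Σzᵢ/Kᵢ = 1.5493 — both > 1, two phases present.
Newton–Raphson from V/F = 0.62:
  V/F = 0.6200: g = -0.27666, g' = -0.5783 → V/F = 0.1416
  V/F = 0.1416: g = 0.00286, g' = -0.6946 → V/F = 0.1457
Converged at V/F = 0.1457.
Compositions from xᵢ = zᵢ/(1+V/F(Kᵢ−1)), yᵢ = Kᵢxᵢ:
  1: x = 0.2315, y = 0.6039
  2: x = 0.3064, y = 0.1988
  3: x = 0.4621, y = 0.1973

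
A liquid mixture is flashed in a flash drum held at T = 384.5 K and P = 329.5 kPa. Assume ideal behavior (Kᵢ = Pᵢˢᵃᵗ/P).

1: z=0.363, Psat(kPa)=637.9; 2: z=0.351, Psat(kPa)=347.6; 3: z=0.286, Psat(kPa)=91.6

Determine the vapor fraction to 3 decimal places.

ψ = 0.347

Raoult's law: Kᵢ = Pᵢˢᵃᵗ/P = Pᵢˢᵃᵗ/329.5.
  K_1 = 637.9/329.5 = 1.93596, K_2 = 347.6/329.5 = 1.05493, K_3 = 91.6/329.5 = 0.27800
Material balance + equilibrium reduce to Σ zᵢ(Kᵢ−1)/(1+ψ(Kᵢ−1)) = 0.
g(0) = ΣzᵢKᵢ − 1 = 0.153 and g(1) = 1 − Σzᵢ/Kᵢ = -0.549, so a root lies in (0, 1).
Newton–Raphson from ψ = 0.5:
  ψ = 0.500: g = -0.0729, g' = -0.514 → ψ = 0.358
  ψ = 0.358: g = -0.0051, g' = -0.451 → ψ = 0.347
Converged at ψ = 0.347.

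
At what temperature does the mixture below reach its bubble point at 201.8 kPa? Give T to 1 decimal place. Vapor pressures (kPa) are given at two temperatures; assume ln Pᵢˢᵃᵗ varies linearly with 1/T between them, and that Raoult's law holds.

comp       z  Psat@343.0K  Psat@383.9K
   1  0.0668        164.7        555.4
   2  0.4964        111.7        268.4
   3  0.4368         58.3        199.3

Bubble-point temperature: ΣzᵢPᵢˢᵃᵗ(T) = P. Interpolate ln Pᵢˢᵃᵗ = aᵢ + bᵢ/T.
  T = 343.0 K: ΣzᵢPᵢˢᵃᵗ = 91.92 kPa
  T = 383.9 K: ΣzᵢPᵢˢᵃᵗ = 257.39 kPa
  T = 363.4 K: ΣzᵢPᵢˢᵃᵗ = 157.55 kPa
  T = 373.6 K: ΣzᵢPᵢˢᵃᵗ = 202.32 kPa
  T = 368.5 K: ΣzᵢPᵢˢᵃᵗ = 178.80 kPa
  T = 371.1 K: ΣzᵢPᵢˢᵃᵗ = 190.50 kPa
Interpolating between 371.1 K and 373.6 K gives T ≈ 373.5 K.

T = 373.5 K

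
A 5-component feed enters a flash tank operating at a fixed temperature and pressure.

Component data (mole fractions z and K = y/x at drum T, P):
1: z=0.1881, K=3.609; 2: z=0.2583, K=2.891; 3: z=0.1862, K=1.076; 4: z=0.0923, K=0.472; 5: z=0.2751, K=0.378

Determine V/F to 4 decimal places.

V/F = 0.7230

Rachford–Rice: g(V/F) = Σ zᵢ(Kᵢ−1)/(1+V/F(Kᵢ−1)) = 0.
Check two-phase: ΣzᵢKᵢ = 1.7735 > 1 and Σzᵢ/Kᵢ = 1.2378 > 1, so g(0) = 0.7735 > 0 and g(1) = -0.2378 < 0.
Newton iteration, V/F⁰ = 0.52:
  V/F = 0.5200: g = 0.14803, g' = -0.7478 → V/F = 0.7180
  V/F = 0.7180: g = 0.00372, g' = -0.7365 → V/F = 0.7230
Converged at V/F = 0.7230.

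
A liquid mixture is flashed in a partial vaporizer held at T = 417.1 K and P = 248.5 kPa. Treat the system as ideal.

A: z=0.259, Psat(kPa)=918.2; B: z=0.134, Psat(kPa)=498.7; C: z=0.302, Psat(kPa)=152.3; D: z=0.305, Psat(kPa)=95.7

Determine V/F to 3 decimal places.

Raoult's law: Kᵢ = Pᵢˢᵃᵗ/P = Pᵢˢᵃᵗ/248.5.
  K_A = 918.2/248.5 = 3.69497, K_B = 498.7/248.5 = 2.00684, K_C = 152.3/248.5 = 0.61288, K_D = 95.7/248.5 = 0.38511
Rachford–Rice: g(V/F) = Σ zᵢ(Kᵢ−1)/(1+V/F(Kᵢ−1)) = 0.
Check two-phase: ΣzᵢKᵢ = 1.528 > 1 and Σzᵢ/Kᵢ = 1.422 > 1, so g(0) = 0.528 > 0 and g(1) = -0.422 < 0.
Newton–Raphson from V/F = 0.66:
  V/F = 0.660: g = -0.1404, g' = -0.701 → V/F = 0.460
Converged at V/F = 0.460.

V/F = 0.460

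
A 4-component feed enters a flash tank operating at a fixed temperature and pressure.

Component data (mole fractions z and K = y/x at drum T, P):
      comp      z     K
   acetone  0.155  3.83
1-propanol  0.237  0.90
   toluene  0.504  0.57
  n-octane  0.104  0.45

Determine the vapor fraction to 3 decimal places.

ψ = 0.137

Let ψ = V/F and solve Σ zᵢ(Kᵢ−1)/(1+ψ(Kᵢ−1)) = 0.
Check two-phase: ΣzᵢKᵢ = 1.141 > 1 and Σzᵢ/Kᵢ = 1.419 > 1, so g(0) = 0.141 > 0 and g(1) = -0.419 < 0.
Iterate (Newton) starting at ψ = 0.5:
  ψ = 0.500: g = -0.1983, g' = -0.427 → ψ = 0.035
  ψ = 0.035: g = 0.0968, g' = -1.158 → ψ = 0.119
  ψ = 0.119: g = 0.0148, g' = -0.837 → ψ = 0.136
  ψ = 0.136: g = 0.0004, g' = -0.791 → ψ = 0.137
Converged at ψ = 0.137.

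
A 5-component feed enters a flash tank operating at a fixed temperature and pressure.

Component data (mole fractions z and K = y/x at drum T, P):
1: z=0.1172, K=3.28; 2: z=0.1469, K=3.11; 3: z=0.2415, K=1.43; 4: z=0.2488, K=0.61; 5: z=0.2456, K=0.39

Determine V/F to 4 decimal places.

Rachford–Rice: g(V/F) = Σ zᵢ(Kᵢ−1)/(1+V/F(Kᵢ−1)) = 0.
Check two-phase: ΣzᵢKᵢ = 1.4342 > 1 and Σzᵢ/Kᵢ = 1.2895 > 1, so g(0) = 0.4342 > 0 and g(1) = -0.2895 < 0.
Newton iteration, V/F⁰ = 0.53:
  V/F = 0.5300: g = 0.00819, g' = -0.5600 → V/F = 0.5446
Converged at V/F = 0.5446.

V/F = 0.5446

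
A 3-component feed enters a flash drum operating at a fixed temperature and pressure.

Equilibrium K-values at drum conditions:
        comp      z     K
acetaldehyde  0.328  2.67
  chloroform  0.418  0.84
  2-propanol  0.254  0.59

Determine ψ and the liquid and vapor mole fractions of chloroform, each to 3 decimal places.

Rachford–Rice: g(ψ) = Σ zᵢ(Kᵢ−1)/(1+ψ(Kᵢ−1)) = 0.
Check two-phase: ΣzᵢKᵢ = 1.377 > 1 and Σzᵢ/Kᵢ = 1.051 > 1, so g(0) = 0.377 > 0 and g(1) = -0.051 < 0.
Newton iteration, ψ⁰ = 0.5:
  ψ = 0.500: g = 0.0948, g' = -0.352 → ψ = 0.769
  ψ = 0.769: g = 0.0113, g' = -0.280 → ψ = 0.810
Converged at ψ = 0.810.
Compositions from xᵢ = zᵢ/(1+ψ(Kᵢ−1)), yᵢ = Kᵢxᵢ:
  acetaldehyde: x = 0.139, y = 0.372
  chloroform: x = 0.480, y = 0.403
  2-propanol: x = 0.380, y = 0.224

ψ = 0.810, x_chloroform = 0.480, y_chloroform = 0.403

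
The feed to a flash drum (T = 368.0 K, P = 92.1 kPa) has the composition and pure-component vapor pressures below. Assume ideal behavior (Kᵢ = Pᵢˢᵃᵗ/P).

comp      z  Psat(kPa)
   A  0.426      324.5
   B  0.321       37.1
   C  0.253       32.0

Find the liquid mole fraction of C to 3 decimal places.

x_C = 0.361

Raoult's law: Kᵢ = Pᵢˢᵃᵗ/P = Pᵢˢᵃᵗ/92.1.
  K_A = 324.5/92.1 = 3.52334, K_B = 37.1/92.1 = 0.40282, K_C = 32.0/92.1 = 0.34745
Iterate (Newton) starting at V/F = 0.5:
  V/F = 0.500: g = -0.0431, g' = -1.000 → V/F = 0.457
Converged at V/F = 0.457.
Compositions from xᵢ = zᵢ/(1+V/F(Kᵢ−1)), yᵢ = Kᵢxᵢ:
  A: x = 0.198, y = 0.697
  B: x = 0.442, y = 0.178
  C: x = 0.361, y = 0.125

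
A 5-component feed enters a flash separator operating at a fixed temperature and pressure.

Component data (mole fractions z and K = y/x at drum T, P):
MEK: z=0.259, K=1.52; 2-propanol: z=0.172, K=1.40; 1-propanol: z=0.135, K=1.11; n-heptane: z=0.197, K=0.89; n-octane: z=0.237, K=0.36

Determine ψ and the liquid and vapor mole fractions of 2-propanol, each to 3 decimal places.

ψ = 0.219, x_2-propanol = 0.158, y_2-propanol = 0.221

Rachford–Rice: g(ψ) = Σ zᵢ(Kᵢ−1)/(1+ψ(Kᵢ−1)) = 0.
g(0) = ΣzᵢKᵢ − 1 = 0.045 and g(1) = 1 − Σzᵢ/Kᵢ = -0.295, so a root lies in (0, 1).
Newton–Raphson from ψ = 0.5:
  ψ = 0.500: g = -0.0677, g' = -0.277 → ψ = 0.256
  ψ = 0.256: g = -0.0080, g' = -0.220 → ψ = 0.220
  ψ = 0.220: g = -0.0001, g' = -0.215 → ψ = 0.219
Converged at ψ = 0.219.
Compositions from xᵢ = zᵢ/(1+ψ(Kᵢ−1)), yᵢ = Kᵢxᵢ:
  MEK: x = 0.232, y = 0.353
  2-propanol: x = 0.158, y = 0.221
  1-propanol: x = 0.132, y = 0.146
  n-heptane: x = 0.202, y = 0.180
  n-octane: x = 0.276, y = 0.099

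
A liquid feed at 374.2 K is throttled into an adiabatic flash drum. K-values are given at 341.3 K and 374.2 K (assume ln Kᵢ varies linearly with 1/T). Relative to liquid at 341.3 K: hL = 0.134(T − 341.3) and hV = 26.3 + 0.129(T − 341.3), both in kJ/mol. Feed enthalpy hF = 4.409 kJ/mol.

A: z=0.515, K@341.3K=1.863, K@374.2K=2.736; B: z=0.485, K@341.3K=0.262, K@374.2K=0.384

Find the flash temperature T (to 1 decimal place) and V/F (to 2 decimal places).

Adiabatic flash: solve Rachford–Rice at each trial T, then check hF = ψ·hV(T) + (1−ψ)·hL(T).
  T = 341.3 K: K = (1.863, 0.262), RR gives ψ = 0.136, H_out = 3.573 kJ/mol
  T = 374.2 K: K = (2.736, 0.384), RR gives ψ = 0.557, H_out = 18.957 kJ/mol
  T = 357.8 K: K = (2.279, 0.320), RR gives ψ = 0.378, H_out = 12.131 kJ/mol
  T = 349.6 K: K = (2.067, 0.290), RR gives ψ = 0.271, H_out = 8.233 kJ/mol
  T = 345.5 K: K = (1.965, 0.276), RR gives ψ = 0.209, H_out = 6.049 kJ/mol
  T = 343.4 K: K = (1.913, 0.269), RR gives ψ = 0.174, H_out = 4.846 kJ/mol
Linear interpolation between T = 341.3 (H_out = 3.573) and T = 343.4 (H_out = 4.846) on hF = 4.409 gives T ≈ 342.7 K, at which ψ = 0.16.

T = 342.7 K, V/F = 0.16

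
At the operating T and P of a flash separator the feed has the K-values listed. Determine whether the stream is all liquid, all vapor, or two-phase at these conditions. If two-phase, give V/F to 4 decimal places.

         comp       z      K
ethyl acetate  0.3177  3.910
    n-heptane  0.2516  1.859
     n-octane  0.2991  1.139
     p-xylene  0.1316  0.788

all vapor

ΣzᵢKᵢ = 2.1543; Σzᵢ/Kᵢ = 0.6462.
Since Σzᵢ/Kᵢ < 1 the mixture is above its dew point — single vapor phase.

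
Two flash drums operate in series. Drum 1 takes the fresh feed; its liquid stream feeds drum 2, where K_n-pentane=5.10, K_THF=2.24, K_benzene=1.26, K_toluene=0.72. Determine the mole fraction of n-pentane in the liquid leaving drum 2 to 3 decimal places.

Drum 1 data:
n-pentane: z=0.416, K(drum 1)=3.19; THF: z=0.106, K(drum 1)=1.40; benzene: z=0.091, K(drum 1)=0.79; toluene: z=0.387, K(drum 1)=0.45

Drum 1:
Let ψ₁ = V/F and solve Σ zᵢ(Kᵢ−1)/(1+ψ₁(Kᵢ−1)) = 0.
Feasibility: ΣzᵢKᵢ = 1.721, Σzᵢ/Kᵢ = 1.181 — both > 1, two phases present.
Newton–Raphson from ψ₁ = 0.42:
  ψ₁ = 0.420: g = 0.2131, g' = -0.757 → ψ₁ = 0.702
  ψ₁ = 0.702: g = 0.0232, g' = -0.636 → ψ₁ = 0.738
Converged at ψ₁ = 0.738.
Drum-1 compositions:
  n-pentane: x = 0.159, y = 0.507
  THF: x = 0.082, y = 0.115
  benzene: x = 0.108, y = 0.085
  toluene: x = 0.651, y = 0.293
Drum-2 feed = drum-1 liquid: z₂ = (0.1590, 0.0818, 0.1077, 0.6515).
Drum 2:
Let ψ₂ = V/F and solve Σ zᵢ(Kᵢ−1)/(1+ψ₂(Kᵢ−1)) = 0.
Check two-phase: ΣzᵢKᵢ = 1.599 > 1 and Σzᵢ/Kᵢ = 1.058 > 1, so g(0) = 0.599 > 0 and g(1) = -0.058 < 0.
Newton iteration, ψ₂⁰ = 0.33:
  ψ₂ = 0.330: g = 0.1739, g' = -0.614 → ψ₂ = 0.613
  ψ₂ = 0.613: g = 0.0471, g' = -0.337 → ψ₂ = 0.753
  ψ₂ = 0.753: g = 0.0043, g' = -0.281 → ψ₂ = 0.768
Converged at ψ₂ = 0.768.
  n-pentane: x = 0.038, y = 0.195
  THF: x = 0.042, y = 0.094
  benzene: x = 0.090, y = 0.113
  toluene: x = 0.830, y = 0.598

x_n-pentane (drum 2) = 0.038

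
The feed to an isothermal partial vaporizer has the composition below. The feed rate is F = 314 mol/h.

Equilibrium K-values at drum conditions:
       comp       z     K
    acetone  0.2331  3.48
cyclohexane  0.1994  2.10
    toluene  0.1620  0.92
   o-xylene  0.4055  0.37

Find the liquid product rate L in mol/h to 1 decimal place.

Let β = V/F and solve Σ zᵢ(Kᵢ−1)/(1+β(Kᵢ−1)) = 0.
Feasibility: ΣzᵢKᵢ = 1.5290, Σzᵢ/Kᵢ = 1.4340 — both > 1, two phases present.
Newton iteration, β⁰ = 0.67:
  β = 0.6700: g = -0.11228, g' = -0.7654 → β = 0.5233
  β = 0.5233: g = -0.00385, g' = -0.7280 → β = 0.5180
Converged at β = 0.5180.
Then V = β·F = 0.5180·314 = 162.7 mol/h and L = F − V = 151.3 mol/h.

L = 151.3 mol/h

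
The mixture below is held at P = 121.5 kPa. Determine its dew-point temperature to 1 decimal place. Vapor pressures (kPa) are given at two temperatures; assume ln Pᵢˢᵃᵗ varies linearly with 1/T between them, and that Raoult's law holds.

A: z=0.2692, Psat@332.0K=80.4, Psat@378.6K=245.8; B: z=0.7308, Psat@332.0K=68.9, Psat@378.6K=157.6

Dew-point temperature: Σzᵢ·P/Pᵢˢᵃᵗ(T) = 1. Interpolate ln Pᵢˢᵃᵗ = aᵢ + bᵢ/T.
  T = 332.0 K: ΣzᵢP/Pᵢˢᵃᵗ = 1.6955
  T = 378.6 K: ΣzᵢP/Pᵢˢᵃᵗ = 0.6965
  T = 355.3 K: ΣzᵢP/Pᵢˢᵃᵗ = 1.0536
  T = 367.0 K: ΣzᵢP/Pᵢˢᵃᵗ = 0.8499
  T = 361.1 K: ΣzᵢP/Pᵢˢᵃᵗ = 0.9454
  T = 358.2 K: ΣzᵢP/Pᵢˢᵃᵗ = 0.9976
Interpolating between 355.3 K and 358.2 K gives T ≈ 358.1 K.

T = 358.1 K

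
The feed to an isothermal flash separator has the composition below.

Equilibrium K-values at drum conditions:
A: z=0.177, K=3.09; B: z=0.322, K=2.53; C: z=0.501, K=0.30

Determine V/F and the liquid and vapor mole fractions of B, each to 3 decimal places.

V/F = 0.420, x_B = 0.196, y_B = 0.496

Rachford–Rice: g(V/F) = Σ zᵢ(Kᵢ−1)/(1+V/F(Kᵢ−1)) = 0.
Check two-phase: ΣzᵢKᵢ = 1.512 > 1 and Σzᵢ/Kᵢ = 1.855 > 1, so g(0) = 0.512 > 0 and g(1) = -0.855 < 0.
Iterate (Newton) starting at V/F = 0.5:
  V/F = 0.500: g = -0.0795, g' = -1.008 → V/F = 0.421
  V/F = 0.421: g = -0.0009, g' = -0.991 → V/F = 0.420
Converged at V/F = 0.420.
Compositions from xᵢ = zᵢ/(1+V/F(Kᵢ−1)), yᵢ = Kᵢxᵢ:
  A: x = 0.094, y = 0.291
  B: x = 0.196, y = 0.496
  C: x = 0.710, y = 0.213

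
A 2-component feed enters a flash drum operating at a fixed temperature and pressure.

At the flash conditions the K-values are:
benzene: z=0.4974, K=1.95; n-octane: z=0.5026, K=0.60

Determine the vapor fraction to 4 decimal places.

ψ = 0.7144

Newton iteration, ψ⁰ = 0.5:
  ψ = 0.5000: g = 0.06906, g' = -0.3320 → ψ = 0.7080
  ψ = 0.7080: g = 0.00204, g' = -0.3170 → ψ = 0.7144
Converged at ψ = 0.7144.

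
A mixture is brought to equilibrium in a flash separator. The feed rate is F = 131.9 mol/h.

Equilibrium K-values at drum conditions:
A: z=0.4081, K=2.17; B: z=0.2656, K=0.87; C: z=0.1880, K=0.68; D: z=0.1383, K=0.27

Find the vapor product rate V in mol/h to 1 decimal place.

V = 76.0 mol/h

Newton–Raphson from V/F = 0.7:
  V/F = 0.7000: g = -0.05948, g' = -0.5145 → V/F = 0.5844
  V/F = 0.5844: g = -0.00385, g' = -0.4556 → V/F = 0.5759
Converged at V/F = 0.5759.
Then V = V/F·F = 0.5759·131.9 = 76.0 mol/h and L = F − V = 55.9 mol/h.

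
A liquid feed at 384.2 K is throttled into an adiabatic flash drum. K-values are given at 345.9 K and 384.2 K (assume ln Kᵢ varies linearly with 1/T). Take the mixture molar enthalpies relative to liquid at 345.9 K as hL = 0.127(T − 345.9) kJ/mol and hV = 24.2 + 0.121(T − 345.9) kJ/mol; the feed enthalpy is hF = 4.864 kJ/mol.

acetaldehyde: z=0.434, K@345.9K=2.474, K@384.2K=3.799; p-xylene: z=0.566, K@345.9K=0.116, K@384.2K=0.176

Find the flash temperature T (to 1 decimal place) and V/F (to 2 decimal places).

T = 353.1 K, V/F = 0.16

Adiabatic flash: solve Rachford–Rice at each trial T, then check hF = ψ·hV(T) + (1−ψ)·hL(T).
  T = 345.9 K: K = (2.474, 0.116), RR gives ψ = 0.107, H_out = 2.588 kJ/mol
  T = 384.2 K: K = (3.799, 0.176), RR gives ψ = 0.324, H_out = 12.642 kJ/mol
  T = 365.0 K: K = (3.099, 0.144), RR gives ψ = 0.238, H_out = 8.147 kJ/mol
  T = 355.4 K: K = (2.776, 0.130), RR gives ψ = 0.180, H_out = 5.550 kJ/mol
  T = 350.6 K: K = (2.621, 0.123), RR gives ψ = 0.146, H_out = 4.114 kJ/mol
  T = 353.0 K: K = (2.698, 0.126), RR gives ψ = 0.163, H_out = 4.846 kJ/mol
Linear interpolation between T = 353.0 (H_out = 4.846) and T = 355.4 (H_out = 5.550) on hF = 4.864 gives T ≈ 353.1 K, at which ψ = 0.16.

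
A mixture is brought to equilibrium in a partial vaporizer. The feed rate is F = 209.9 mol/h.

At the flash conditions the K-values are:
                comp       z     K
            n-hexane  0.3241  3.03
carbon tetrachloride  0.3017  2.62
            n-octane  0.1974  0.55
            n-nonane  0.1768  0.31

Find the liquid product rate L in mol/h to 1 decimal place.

L = 29.6 mol/h

Material balance + equilibrium reduce to Σ zᵢ(Kᵢ−1)/(1+V/F(Kᵢ−1)) = 0.
Feasibility: ΣzᵢKᵢ = 1.9359, Σzᵢ/Kᵢ = 1.1513 — both > 1, two phases present.
Newton–Raphson from V/F = 0.58:
  V/F = 0.5800: g = 0.23056, g' = -0.7993 → V/F = 0.8684
  V/F = 0.8684: g = -0.00901, g' = -0.9434 → V/F = 0.8589
  V/F = 0.8589: g = -0.00007, g' = -0.9293 → V/F = 0.8588
Converged at V/F = 0.8588.
Then V = V/F·F = 0.8588·209.9 = 180.3 mol/h and L = F − V = 29.6 mol/h.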